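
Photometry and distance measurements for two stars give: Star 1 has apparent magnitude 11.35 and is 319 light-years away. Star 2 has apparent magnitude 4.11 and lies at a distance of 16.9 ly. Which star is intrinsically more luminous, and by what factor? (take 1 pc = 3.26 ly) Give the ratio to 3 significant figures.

Star 2 is more luminous, by a factor of 2.21.

Star 1: d = 319 ly / 3.26 = 97.85 pc
Star 1: M = m − 5 log₁₀ d + 5 = 11.35 − 5·1.9906 + 5 = 6.397
Star 2: d = 16.9 ly / 3.26 = 5.184 pc
Star 2: M = m − 5 log₁₀ d + 5 = 4.11 − 5·0.7147 + 5 = 5.537
ΔM = M_1 − M_2 = 6.397 − (5.537) = 0.860; smaller M is more luminous → Star 2.
L ratio = 10^(0.4 |ΔM|) = 10^0.344 = 2.209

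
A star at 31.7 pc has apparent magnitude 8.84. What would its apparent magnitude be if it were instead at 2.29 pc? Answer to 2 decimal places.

Flux ∝ 1/d², so Δm = 5 log₁₀(d₂/d₁) = 5 log₁₀(2.29/31.7) = -5.706
m₂ = m₁ + Δm = 8.84 + (-5.706) = 3.134

m ≈ 3.13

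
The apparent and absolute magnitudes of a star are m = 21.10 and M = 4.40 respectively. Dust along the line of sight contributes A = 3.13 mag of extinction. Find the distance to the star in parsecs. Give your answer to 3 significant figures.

d ≈ 5180 pc

m − M = 5 log₁₀(d/10 pc) + A  ⇒  21.10 − (4.40) − 3.13 = 5 log₁₀(d/10)
13.570 = 5 log₁₀(d/10)
log₁₀ d = (m − M − A)/5 + 1 = 3.7140
d = 10^3.7140 = 5176 pc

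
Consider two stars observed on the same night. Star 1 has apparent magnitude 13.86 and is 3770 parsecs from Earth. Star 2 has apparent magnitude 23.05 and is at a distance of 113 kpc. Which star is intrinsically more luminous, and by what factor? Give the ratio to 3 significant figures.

Star 1: M = m − 5 log₁₀ d + 5 = 13.86 − 5·3.5763 + 5 = 0.978
Star 2: d = 113 kpc = 113000 pc
Star 2: M = m − 5 log₁₀ d + 5 = 23.05 − 5·5.0531 + 5 = 2.785
ΔM = M_1 − M_2 = 0.978 − (2.785) = -1.806; smaller M is more luminous → Star 1.
L ratio = 10^(0.4 |ΔM|) = 10^0.723 = 5.279

Star 1 is more luminous, by a factor of 5.28.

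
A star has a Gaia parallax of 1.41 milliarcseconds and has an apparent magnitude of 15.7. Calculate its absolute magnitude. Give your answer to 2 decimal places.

M ≈ 6.45

p = 1.41 mas = 1.41×10^-3″ → d = 1/p = 709.2 pc
5 log₁₀(d/10 pc) = 5 log₁₀(709.2) − 5 = 9.254
M = m − 5 log₁₀(d/10) = 15.7 − 9.254 = 6.446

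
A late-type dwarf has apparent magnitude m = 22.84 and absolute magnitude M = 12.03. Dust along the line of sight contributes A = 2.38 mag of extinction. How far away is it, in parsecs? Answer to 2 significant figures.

m − M = 5 log₁₀(d/10 pc) + A  ⇒  22.84 − (12.03) − 2.38 = 5 log₁₀(d/10)
8.430 = 5 log₁₀(d/10)
log₁₀ d = (m − M − A)/5 + 1 = 2.6860
d = 10^2.6860 = 485.3 pc

d ≈ 490 pc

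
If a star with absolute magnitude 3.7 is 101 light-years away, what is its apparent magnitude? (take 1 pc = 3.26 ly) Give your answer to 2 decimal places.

d = 101 ly / 3.26 = 30.98 pc
m = M + 5 log₁₀ d − 5 = 3.7 + 5·1.4911 − 5 = 6.156

m ≈ 6.16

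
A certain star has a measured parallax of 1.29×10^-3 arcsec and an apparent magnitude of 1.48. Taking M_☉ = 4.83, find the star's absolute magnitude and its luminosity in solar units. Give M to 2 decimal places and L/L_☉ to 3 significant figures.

M ≈ -7.97; L/L_☉ ≈ 131000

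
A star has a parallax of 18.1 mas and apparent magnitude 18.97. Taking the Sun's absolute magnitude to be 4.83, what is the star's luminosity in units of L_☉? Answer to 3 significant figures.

L/L_☉ ≈ 6.74×10^-5

d = 1/p = 1000/18.1 mas = 55.25 pc
M = m − 5 log₁₀ d + 5 = 18.97 − 5·1.7423 + 5 = 15.258
M − M_☉ = 15.258 − 4.83 = 10.428
L/L_☉ = 10^(−0.4 × 10.428) = 6.740×10^-5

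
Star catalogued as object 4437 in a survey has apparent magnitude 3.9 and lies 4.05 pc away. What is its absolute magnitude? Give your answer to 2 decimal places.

M ≈ 5.86

5 log₁₀(d/10 pc) = 5 log₁₀(4.050) − 5 = -1.963
M = m − 5 log₁₀(d/10) = 3.9 + 1.963 = 5.863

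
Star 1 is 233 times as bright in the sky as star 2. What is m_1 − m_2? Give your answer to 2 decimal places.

Pogson: Δm = −2.5 log₁₀(ratio) = −2.5 log₁₀(233) = −2.5 × 2.3674 = -5.918
Star 1 is brighter, so it has the smaller magnitude: the difference is negative.

m_1 − m_2 ≈ -5.92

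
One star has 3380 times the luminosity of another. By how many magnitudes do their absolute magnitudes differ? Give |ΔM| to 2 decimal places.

|ΔM| ≈ 8.82

Pogson: ΔM = −2.5 log₁₀(ratio) = −2.5 log₁₀(3380) = −2.5 × 3.5289 = -8.822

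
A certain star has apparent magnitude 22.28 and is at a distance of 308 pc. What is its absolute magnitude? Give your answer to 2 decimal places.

M ≈ 14.84

5 log₁₀(d/10 pc) = 5 log₁₀(308.0) − 5 = 7.443
M = m − 5 log₁₀(d/10) = 22.28 − 7.443 = 14.837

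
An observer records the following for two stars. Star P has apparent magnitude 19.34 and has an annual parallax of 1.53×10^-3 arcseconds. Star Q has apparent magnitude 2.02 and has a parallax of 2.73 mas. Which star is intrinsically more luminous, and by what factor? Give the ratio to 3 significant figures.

Star P: d = 1/p = 1/1.53×10^-3″ = 653.6 pc
Star P: M = m − 5 log₁₀ d + 5 = 19.34 − 5·2.8153 + 5 = 10.263
Star Q: p = 2.73 mas = 2.73×10^-3″ → d = 1/p = 366.3 pc
Star Q: M = m − 5 log₁₀ d + 5 = 2.02 − 5·2.5638 + 5 = -5.799
ΔM = M_P − M_Q = 10.263 − (-5.799) = 16.063; smaller M is more luminous → Star Q.
L ratio = 10^(0.4 |ΔM|) = 10^6.425 = 2.661×10^6

Star Q is more luminous, by a factor of 2.66×10^6.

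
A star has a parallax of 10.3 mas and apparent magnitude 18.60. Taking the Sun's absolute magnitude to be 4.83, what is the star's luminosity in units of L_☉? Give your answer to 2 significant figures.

L/L_☉ ≈ 2.9×10^-4

d = 1/p = 1000/10.3 mas = 97.09 pc
M = m − 5 log₁₀ d + 5 = 18.60 − 5·1.9872 + 5 = 13.664
M − M_☉ = 13.664 − 4.83 = 8.834
L/L_☉ = 10^(−0.4 × 8.834) = 2.926×10^-4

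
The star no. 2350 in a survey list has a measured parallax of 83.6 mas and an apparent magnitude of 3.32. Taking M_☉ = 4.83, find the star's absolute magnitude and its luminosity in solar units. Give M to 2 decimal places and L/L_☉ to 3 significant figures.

d = 1/p = 1000/83.6 mas = 11.96 pc
M = m − 5 log₁₀ d + 5 = 3.32 − 5·1.0778 + 5 = 2.931
M − M_☉ = 2.931 − 4.83 = -1.899
L/L_☉ = 10^(−0.4 × -1.899) = 5.749

M ≈ 2.93; L/L_☉ ≈ 5.75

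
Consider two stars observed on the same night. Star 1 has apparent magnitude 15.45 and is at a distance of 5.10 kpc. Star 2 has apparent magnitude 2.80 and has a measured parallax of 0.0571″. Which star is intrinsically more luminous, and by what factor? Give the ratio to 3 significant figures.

Star 1: d = 5.10 kpc = 5100 pc
Star 1: M = m − 5 log₁₀ d + 5 = 15.45 − 5·3.7076 + 5 = 1.912
Star 2: d = 1/p = 1/0.0571″ = 17.51 pc
Star 2: M = m − 5 log₁₀ d + 5 = 2.80 − 5·1.2434 + 5 = 1.583
ΔM = M_1 − M_2 = 1.912 − (1.583) = 0.329; smaller M is more luminous → Star 2.
L ratio = 10^(0.4 |ΔM|) = 10^0.132 = 1.354

Star 2 is more luminous, by a factor of 1.35.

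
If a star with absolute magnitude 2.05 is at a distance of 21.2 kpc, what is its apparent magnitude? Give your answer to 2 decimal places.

m ≈ 18.68

d = 21.2 kpc = 21200 pc
m = M + 5 log₁₀ d − 5 = 2.05 + 5·4.3263 − 5 = 18.682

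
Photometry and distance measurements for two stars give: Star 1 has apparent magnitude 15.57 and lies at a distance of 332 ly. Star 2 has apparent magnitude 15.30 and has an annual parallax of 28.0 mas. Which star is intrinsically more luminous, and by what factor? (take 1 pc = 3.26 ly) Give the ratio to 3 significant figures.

Star 1 is more luminous, by a factor of 6.34.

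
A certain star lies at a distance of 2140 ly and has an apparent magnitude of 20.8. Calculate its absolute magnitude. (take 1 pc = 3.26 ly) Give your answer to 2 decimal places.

M ≈ 11.71

d = 2140 ly / 3.26 = 656.4 pc
5 log₁₀(d/10 pc) = 5 log₁₀(656.4) − 5 = 9.086
M = m − 5 log₁₀(d/10) = 20.8 − 9.086 = 11.714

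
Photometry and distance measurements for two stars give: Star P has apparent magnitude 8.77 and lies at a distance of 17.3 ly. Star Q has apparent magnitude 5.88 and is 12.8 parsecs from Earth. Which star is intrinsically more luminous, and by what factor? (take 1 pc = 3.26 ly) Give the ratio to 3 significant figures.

Star Q is more luminous, by a factor of 83.3.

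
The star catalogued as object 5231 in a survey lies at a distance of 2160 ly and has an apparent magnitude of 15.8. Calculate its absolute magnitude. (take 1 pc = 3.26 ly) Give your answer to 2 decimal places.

M ≈ 6.69

d = 2160 ly / 3.26 = 662.6 pc
5 log₁₀(d/10 pc) = 5 log₁₀(662.6) − 5 = 9.106
M = m − 5 log₁₀(d/10) = 15.8 − 9.106 = 6.694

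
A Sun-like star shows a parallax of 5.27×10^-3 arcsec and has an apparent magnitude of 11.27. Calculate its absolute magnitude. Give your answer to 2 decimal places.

M ≈ 4.88

d = 1/p = 1/5.27×10^-3″ = 189.8 pc
5 log₁₀(d/10 pc) = 5 log₁₀(189.8) − 5 = 6.391
M = m − 5 log₁₀(d/10) = 11.27 − 6.391 = 4.879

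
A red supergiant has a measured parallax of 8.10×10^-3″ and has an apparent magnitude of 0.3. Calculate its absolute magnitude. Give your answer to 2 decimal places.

M ≈ -5.16

d = 1/p = 1/8.10×10^-3″ = 123.5 pc
5 log₁₀(d/10 pc) = 5 log₁₀(123.5) − 5 = 5.458
M = m − 5 log₁₀(d/10) = 0.3 − 5.458 = -5.158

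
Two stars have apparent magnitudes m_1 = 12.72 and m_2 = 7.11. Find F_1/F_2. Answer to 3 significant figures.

Δm = 12.72 − (7.11) = 5.61
Flux ratio = 10^(−0.4 Δm) = 10^(−0.4 × 5.61) = 10^-2.244 = 5.702×10^-3

F_1/F_2 ≈ 5.70×10^-3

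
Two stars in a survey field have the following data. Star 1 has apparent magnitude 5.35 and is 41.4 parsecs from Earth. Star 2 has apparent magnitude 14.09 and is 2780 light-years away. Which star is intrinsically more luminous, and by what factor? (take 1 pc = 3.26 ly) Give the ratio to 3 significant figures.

Star 1 is more luminous, by a factor of 7.38.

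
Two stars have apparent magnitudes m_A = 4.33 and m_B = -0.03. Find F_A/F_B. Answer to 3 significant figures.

F_A/F_B ≈ 0.0180

Magnitude difference = 4.36
Flux ratio = 10^(−0.4 Δm) = 10^(−0.4 × 4.36) = 10^-1.744 = 0.01803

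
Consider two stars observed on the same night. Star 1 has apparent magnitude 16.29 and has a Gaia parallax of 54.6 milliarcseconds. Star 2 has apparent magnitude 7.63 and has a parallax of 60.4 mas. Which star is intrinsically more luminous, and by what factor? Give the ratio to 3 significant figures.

Star 1: p = 54.6 mas = 0.0546″ → d = 1/p = 18.32 pc
Star 1: M = m − 5 log₁₀ d + 5 = 16.29 − 5·1.2628 + 5 = 14.976
Star 2: p = 60.4 mas = 0.0604″ → d = 1/p = 16.56 pc
Star 2: M = m − 5 log₁₀ d + 5 = 7.63 − 5·1.2190 + 5 = 6.535
ΔM = M_1 − M_2 = 14.976 − (6.535) = 8.441; smaller M is more luminous → Star 2.
L ratio = 10^(0.4 |ΔM|) = 10^3.376 = 2379

Star 2 is more luminous, by a factor of 2380.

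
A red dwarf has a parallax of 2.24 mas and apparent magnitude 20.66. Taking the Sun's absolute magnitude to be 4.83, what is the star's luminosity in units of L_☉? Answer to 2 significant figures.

L/L_☉ ≈ 9.3×10^-4

d = 1/p = 1000/2.24 mas = 446.4 pc
M = m − 5 log₁₀ d + 5 = 20.66 − 5·2.6498 + 5 = 12.411
M − M_☉ = 12.411 − 4.83 = 7.581
L/L_☉ = 10^(−0.4 × 7.581) = 9.279×10^-4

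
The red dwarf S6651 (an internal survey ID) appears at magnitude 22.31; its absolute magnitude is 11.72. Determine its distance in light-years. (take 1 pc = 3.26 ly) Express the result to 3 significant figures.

μ = m − M = 10.590
m − M = 5 log₁₀ d − 5
log₁₀ d = (m − M)/5 + 1 = 3.1180
d = 10^3.1180 = 1312 pc
= 4278 ly

d ≈ 4280 ly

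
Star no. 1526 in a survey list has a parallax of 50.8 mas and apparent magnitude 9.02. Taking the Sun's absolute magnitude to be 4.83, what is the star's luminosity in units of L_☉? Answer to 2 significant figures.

L/L_☉ ≈ 0.082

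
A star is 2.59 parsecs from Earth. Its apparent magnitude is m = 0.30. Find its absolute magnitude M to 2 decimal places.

M ≈ 3.23

5 log₁₀(d/10 pc) = 5 log₁₀(2.590) − 5 = -2.934
M = m − 5 log₁₀(d/10) = 0.30 + 2.934 = 3.234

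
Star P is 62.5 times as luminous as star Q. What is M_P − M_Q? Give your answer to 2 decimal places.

Pogson: ΔM = −2.5 log₁₀(ratio) = −2.5 log₁₀(62.5) = −2.5 × 1.7959 = -4.490
Star P is brighter, so it has the smaller magnitude: the difference is negative.

M_P − M_Q ≈ -4.49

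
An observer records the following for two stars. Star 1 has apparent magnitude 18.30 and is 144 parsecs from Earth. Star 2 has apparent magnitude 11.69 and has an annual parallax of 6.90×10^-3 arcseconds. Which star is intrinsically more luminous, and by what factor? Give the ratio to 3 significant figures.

Star 2 is more luminous, by a factor of 446.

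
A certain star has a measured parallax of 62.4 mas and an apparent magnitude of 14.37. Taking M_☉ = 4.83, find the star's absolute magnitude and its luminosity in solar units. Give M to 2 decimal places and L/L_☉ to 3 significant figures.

M ≈ 13.35; L/L_☉ ≈ 3.92×10^-4

d = 1/p = 1000/62.4 mas = 16.03 pc
M = m − 5 log₁₀ d + 5 = 14.37 − 5·1.2048 + 5 = 13.346
M − M_☉ = 13.346 − 4.83 = 8.516
L/L_☉ = 10^(−0.4 × 8.516) = 3.923×10^-4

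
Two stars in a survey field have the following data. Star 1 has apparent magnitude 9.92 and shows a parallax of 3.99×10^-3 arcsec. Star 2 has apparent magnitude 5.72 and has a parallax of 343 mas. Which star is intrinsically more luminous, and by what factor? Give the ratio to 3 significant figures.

Star 1: d = 1/p = 1/3.99×10^-3″ = 250.6 pc
Star 1: M = m − 5 log₁₀ d + 5 = 9.92 − 5·2.3990 + 5 = 2.925
Star 2: p = 343 mas = 0.343″ → d = 1/p = 2.915 pc
Star 2: M = m − 5 log₁₀ d + 5 = 5.72 − 5·0.4647 + 5 = 8.396
ΔM = M_1 − M_2 = 2.925 − (8.396) = -5.472; smaller M is more luminous → Star 1.
L ratio = 10^(0.4 |ΔM|) = 10^2.189 = 154.4

Star 1 is more luminous, by a factor of 154.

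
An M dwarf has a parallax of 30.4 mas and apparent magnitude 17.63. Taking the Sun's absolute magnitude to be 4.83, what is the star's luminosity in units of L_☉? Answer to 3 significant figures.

L/L_☉ ≈ 8.21×10^-5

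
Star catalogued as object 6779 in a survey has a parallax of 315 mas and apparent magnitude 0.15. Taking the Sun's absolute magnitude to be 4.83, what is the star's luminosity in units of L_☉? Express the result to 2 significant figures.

L/L_☉ ≈ 7.5

d = 1/p = 1000/315 mas = 3.175 pc
M = m − 5 log₁₀ d + 5 = 0.15 − 5·0.5017 + 5 = 2.642
M − M_☉ = 2.642 − 4.83 = -2.188
L/L_☉ = 10^(−0.4 × -2.188) = 7.505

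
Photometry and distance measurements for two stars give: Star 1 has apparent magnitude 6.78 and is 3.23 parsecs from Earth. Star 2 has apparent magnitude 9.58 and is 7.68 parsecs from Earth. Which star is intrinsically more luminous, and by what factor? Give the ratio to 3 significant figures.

Star 1: M = m − 5 log₁₀ d + 5 = 6.78 − 5·0.5092 + 5 = 9.234
Star 2: M = m − 5 log₁₀ d + 5 = 9.58 − 5·0.8854 + 5 = 10.153
ΔM = M_1 − M_2 = 9.234 − (10.153) = -0.919; smaller M is more luminous → Star 1.
L ratio = 10^(0.4 |ΔM|) = 10^0.368 = 2.332

Star 1 is more luminous, by a factor of 2.33.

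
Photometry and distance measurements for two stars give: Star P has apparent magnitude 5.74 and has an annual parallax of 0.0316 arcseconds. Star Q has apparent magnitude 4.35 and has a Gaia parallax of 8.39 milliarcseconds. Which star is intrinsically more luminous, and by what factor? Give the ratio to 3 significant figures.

Star Q is more luminous, by a factor of 51.0.

Star P: d = 1/p = 1/0.0316″ = 31.65 pc
Star P: M = m − 5 log₁₀ d + 5 = 5.74 − 5·1.5003 + 5 = 3.238
Star Q: p = 8.39 mas = 8.39×10^-3″ → d = 1/p = 119.2 pc
Star Q: M = m − 5 log₁₀ d + 5 = 4.35 − 5·2.0762 + 5 = -1.031
ΔM = M_P − M_Q = 3.238 − (-1.031) = 4.270; smaller M is more luminous → Star Q.
L ratio = 10^(0.4 |ΔM|) = 10^1.708 = 51.03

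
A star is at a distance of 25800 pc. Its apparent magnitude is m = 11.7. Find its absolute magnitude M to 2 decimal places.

M ≈ -5.36

5 log₁₀(d/10 pc) = 5 log₁₀(25800) − 5 = 17.058
M = m − 5 log₁₀(d/10) = 11.7 − 17.058 = -5.358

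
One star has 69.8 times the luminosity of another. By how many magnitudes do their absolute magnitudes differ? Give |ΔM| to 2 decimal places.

|ΔM| ≈ 4.61

Pogson: ΔM = −2.5 log₁₀(ratio) = −2.5 log₁₀(69.8) = −2.5 × 1.8439 = -4.610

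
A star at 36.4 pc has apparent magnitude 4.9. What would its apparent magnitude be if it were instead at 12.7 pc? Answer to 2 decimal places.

m ≈ 2.61

Flux ∝ 1/d², so Δm = 5 log₁₀(d₂/d₁) = 5 log₁₀(12.7/36.4) = -2.286
m₂ = m₁ + Δm = 4.9 + (-2.286) = 2.614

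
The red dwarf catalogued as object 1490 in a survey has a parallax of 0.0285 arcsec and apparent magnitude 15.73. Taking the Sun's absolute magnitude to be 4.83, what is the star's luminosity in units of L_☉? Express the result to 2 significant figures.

d = 1/p = 1/0.0285″ = 35.09 pc
M = m − 5 log₁₀ d + 5 = 15.73 − 5·1.5452 + 5 = 13.004
M − M_☉ = 13.004 − 4.83 = 8.174
L/L_☉ = 10^(−0.4 × 8.174) = 5.374×10^-4

L/L_☉ ≈ 5.4×10^-4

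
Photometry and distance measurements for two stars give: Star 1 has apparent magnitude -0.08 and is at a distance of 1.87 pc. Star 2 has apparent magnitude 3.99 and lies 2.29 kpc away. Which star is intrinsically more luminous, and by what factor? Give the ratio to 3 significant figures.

Star 2 is more luminous, by a factor of 35300.

Star 1: M = m − 5 log₁₀ d + 5 = -0.08 − 5·0.2718 + 5 = 3.561
Star 2: d = 2.29 kpc = 2290 pc
Star 2: M = m − 5 log₁₀ d + 5 = 3.99 − 5·3.3598 + 5 = -7.809
ΔM = M_1 − M_2 = 3.561 − (-7.809) = 11.370; smaller M is more luminous → Star 2.
L ratio = 10^(0.4 |ΔM|) = 10^4.548 = 35320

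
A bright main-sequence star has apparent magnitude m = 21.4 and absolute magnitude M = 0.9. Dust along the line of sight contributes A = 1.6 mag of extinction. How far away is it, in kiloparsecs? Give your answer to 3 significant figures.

d ≈ 60.3 kpc

m − M = 5 log₁₀(d/10 pc) + A  ⇒  21.4 − (0.9) − 1.6 = 5 log₁₀(d/10)
18.900 = 5 log₁₀(d/10)
log₁₀ d = (m − M − A)/5 + 1 = 4.7800
d = 10^4.7800 = 60260 pc
= 60.26 kpc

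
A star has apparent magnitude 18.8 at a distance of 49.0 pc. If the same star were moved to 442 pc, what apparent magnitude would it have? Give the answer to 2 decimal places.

m ≈ 23.58

Flux ∝ 1/d², so Δm = 5 log₁₀(d₂/d₁) = 5 log₁₀(442/49.0) = 4.776
m₂ = m₁ + Δm = 18.8 + (4.776) = 23.576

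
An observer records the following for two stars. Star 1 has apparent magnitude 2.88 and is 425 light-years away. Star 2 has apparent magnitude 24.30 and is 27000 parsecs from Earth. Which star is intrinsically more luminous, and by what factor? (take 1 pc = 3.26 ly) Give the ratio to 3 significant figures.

Star 1 is more luminous, by a factor of 8620.

Star 1: d = 425 ly / 3.26 = 130.4 pc
Star 1: M = m − 5 log₁₀ d + 5 = 2.88 − 5·2.1152 + 5 = -2.696
Star 2: M = m − 5 log₁₀ d + 5 = 24.30 − 5·4.4314 + 5 = 7.143
ΔM = M_1 − M_2 = -2.696 − (7.143) = -9.839; smaller M is more luminous → Star 1.
L ratio = 10^(0.4 |ΔM|) = 10^3.936 = 8622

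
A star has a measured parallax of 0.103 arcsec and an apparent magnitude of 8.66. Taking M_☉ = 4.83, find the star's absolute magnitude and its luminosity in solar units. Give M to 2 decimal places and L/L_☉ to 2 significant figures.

d = 1/p = 1/0.103″ = 9.709 pc
M = m − 5 log₁₀ d + 5 = 8.66 − 5·0.9872 + 5 = 8.724
M − M_☉ = 8.724 − 4.83 = 3.894
L/L_☉ = 10^(−0.4 × 3.894) = 0.02769

M ≈ 8.72; L/L_☉ ≈ 0.028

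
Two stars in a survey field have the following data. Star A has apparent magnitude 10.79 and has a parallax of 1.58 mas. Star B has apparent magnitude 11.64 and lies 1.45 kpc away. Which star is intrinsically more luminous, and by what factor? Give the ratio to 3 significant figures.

Star B is more luminous, by a factor of 2.40.

Star A: p = 1.58 mas = 1.58×10^-3″ → d = 1/p = 632.9 pc
Star A: M = m − 5 log₁₀ d + 5 = 10.79 − 5·2.8013 + 5 = 1.783
Star B: d = 1.45 kpc = 1450 pc
Star B: M = m − 5 log₁₀ d + 5 = 11.64 − 5·3.1614 + 5 = 0.833
ΔM = M_A − M_B = 1.783 − (0.833) = 0.950; smaller M is more luminous → Star B.
L ratio = 10^(0.4 |ΔM|) = 10^0.380 = 2.399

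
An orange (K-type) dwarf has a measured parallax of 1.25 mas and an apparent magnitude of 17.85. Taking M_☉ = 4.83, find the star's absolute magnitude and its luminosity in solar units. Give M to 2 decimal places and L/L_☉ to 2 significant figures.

M ≈ 8.33; L/L_☉ ≈ 0.040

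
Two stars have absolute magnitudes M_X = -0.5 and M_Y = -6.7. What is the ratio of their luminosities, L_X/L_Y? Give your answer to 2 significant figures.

L_X/L_Y ≈ 3.3×10^-3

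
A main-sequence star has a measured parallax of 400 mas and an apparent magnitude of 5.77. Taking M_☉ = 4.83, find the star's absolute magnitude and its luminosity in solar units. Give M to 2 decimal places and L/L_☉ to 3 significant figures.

d = 1/p = 1000/400 mas = 2.500 pc
M = m − 5 log₁₀ d + 5 = 5.77 − 5·0.3979 + 5 = 8.780
M − M_☉ = 8.780 − 4.83 = 3.950
L/L_☉ = 10^(−0.4 × 3.950) = 0.02630

M ≈ 8.78; L/L_☉ ≈ 0.0263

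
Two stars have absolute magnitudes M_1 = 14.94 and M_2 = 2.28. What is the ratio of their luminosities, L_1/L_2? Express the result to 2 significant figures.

L_1/L_2 ≈ 8.6×10^-6

ΔM = M_1 − M_2 = 12.66
L_1/L_2 = 10^(−0.4 ΔM) = 10^-5.064 = 8.630×10^-6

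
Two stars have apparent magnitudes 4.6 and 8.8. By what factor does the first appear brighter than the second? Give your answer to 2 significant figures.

48

Δm = 4.6 − (8.8) = -4.2
Flux ratio = 10^(−0.4 Δm) = 10^(−0.4 × -4.2) = 10^1.680 = 47.86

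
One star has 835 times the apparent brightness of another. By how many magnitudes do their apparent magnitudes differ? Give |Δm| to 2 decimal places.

Pogson: Δm = −2.5 log₁₀(ratio) = −2.5 log₁₀(835) = −2.5 × 2.9217 = -7.304

|Δm| ≈ 7.30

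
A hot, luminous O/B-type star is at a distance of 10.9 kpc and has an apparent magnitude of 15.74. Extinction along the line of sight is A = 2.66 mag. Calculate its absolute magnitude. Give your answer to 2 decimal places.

M ≈ -2.11

d = 10.9 kpc = 10900 pc
5 log₁₀(d/10 pc) = 5 log₁₀(10900) − 5 = 15.187
M = m − 5 log₁₀(d/10) − A = 15.74 − 15.187 − 2.66 = -2.107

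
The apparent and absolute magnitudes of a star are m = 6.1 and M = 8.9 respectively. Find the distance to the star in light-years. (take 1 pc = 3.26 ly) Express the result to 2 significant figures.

d ≈ 9.0 ly

μ = m − M = -2.800
m − M = 5 log₁₀ d − 5
log₁₀ d = (m − M)/5 + 1 = 0.4400
d = 10^0.4400 = 2.754 pc
= 8.979 ly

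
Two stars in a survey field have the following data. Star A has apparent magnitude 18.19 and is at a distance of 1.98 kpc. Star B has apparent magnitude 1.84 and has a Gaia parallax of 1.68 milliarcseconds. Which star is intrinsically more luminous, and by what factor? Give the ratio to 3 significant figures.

Star A: d = 1.98 kpc = 1980 pc
Star A: M = m − 5 log₁₀ d + 5 = 18.19 − 5·3.2967 + 5 = 6.707
Star B: p = 1.68 mas = 1.68×10^-3″ → d = 1/p = 595.2 pc
Star B: M = m − 5 log₁₀ d + 5 = 1.84 − 5·2.7747 + 5 = -7.033
ΔM = M_A − M_B = 6.707 − (-7.033) = 13.740; smaller M is more luminous → Star B.
L ratio = 10^(0.4 |ΔM|) = 10^5.496 = 313400

Star B is more luminous, by a factor of 313000.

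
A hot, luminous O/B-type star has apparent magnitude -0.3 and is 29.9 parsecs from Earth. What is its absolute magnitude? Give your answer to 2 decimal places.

5 log₁₀(d/10 pc) = 5 log₁₀(29.90) − 5 = 2.378
M = m − 5 log₁₀(d/10) = -0.3 − 2.378 = -2.678

M ≈ -2.68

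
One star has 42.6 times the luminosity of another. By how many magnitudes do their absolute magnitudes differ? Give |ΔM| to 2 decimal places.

Pogson: ΔM = −2.5 log₁₀(ratio) = −2.5 log₁₀(42.6) = −2.5 × 1.6294 = -4.074

|ΔM| ≈ 4.07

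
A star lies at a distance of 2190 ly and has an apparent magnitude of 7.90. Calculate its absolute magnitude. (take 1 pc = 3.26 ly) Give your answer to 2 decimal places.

d = 2190 ly / 3.26 = 671.8 pc
5 log₁₀(d/10 pc) = 5 log₁₀(671.8) − 5 = 9.136
M = m − 5 log₁₀(d/10) = 7.90 − 9.136 = -1.236

M ≈ -1.24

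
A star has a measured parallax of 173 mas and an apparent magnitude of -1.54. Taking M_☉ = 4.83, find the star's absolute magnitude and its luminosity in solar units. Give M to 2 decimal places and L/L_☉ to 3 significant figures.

M ≈ -0.35; L/L_☉ ≈ 118

d = 1/p = 1000/173 mas = 5.780 pc
M = m − 5 log₁₀ d + 5 = -1.54 − 5·0.7620 + 5 = -0.350
M − M_☉ = -0.350 − 4.83 = -5.180
L/L_☉ = 10^(−0.4 × -5.180) = 118.0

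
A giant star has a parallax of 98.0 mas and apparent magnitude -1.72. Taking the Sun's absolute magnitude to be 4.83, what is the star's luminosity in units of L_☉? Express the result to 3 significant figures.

L/L_☉ ≈ 434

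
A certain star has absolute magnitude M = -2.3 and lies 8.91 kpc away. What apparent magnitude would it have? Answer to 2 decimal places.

m ≈ 12.45

d = 8.91 kpc = 8910 pc
m = M + 5 log₁₀ d − 5 = -2.3 + 5·3.9499 − 5 = 12.449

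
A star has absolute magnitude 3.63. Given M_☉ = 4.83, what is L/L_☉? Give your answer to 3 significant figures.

L/L_☉ ≈ 3.02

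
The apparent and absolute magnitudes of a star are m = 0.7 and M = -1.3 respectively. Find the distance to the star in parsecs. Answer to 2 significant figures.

μ = m − M = 2.000
m − M = 5 log₁₀ d − 5
log₁₀ d = (m − M)/5 + 1 = 1.4000
d = 10^1.4000 = 25.12 pc

d ≈ 25 pc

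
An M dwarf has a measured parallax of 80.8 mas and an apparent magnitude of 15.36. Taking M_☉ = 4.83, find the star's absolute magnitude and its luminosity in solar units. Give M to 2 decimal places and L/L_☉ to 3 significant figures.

M ≈ 14.90; L/L_☉ ≈ 9.40×10^-5

d = 1/p = 1000/80.8 mas = 12.38 pc
M = m − 5 log₁₀ d + 5 = 15.36 − 5·1.0926 + 5 = 14.897
M − M_☉ = 14.897 − 4.83 = 10.067
L/L_☉ = 10^(−0.4 × 10.067) = 9.401×10^-5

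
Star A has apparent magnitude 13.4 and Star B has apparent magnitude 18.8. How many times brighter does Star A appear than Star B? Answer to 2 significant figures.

Δm = 13.4 − (18.8) = -5.4
Flux ratio = 10^(−0.4 Δm) = 10^(−0.4 × -5.4) = 10^2.160 = 144.5

140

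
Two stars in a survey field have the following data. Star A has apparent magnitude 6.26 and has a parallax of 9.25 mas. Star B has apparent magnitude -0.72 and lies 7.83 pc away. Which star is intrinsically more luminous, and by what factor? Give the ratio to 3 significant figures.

Star B is more luminous, by a factor of 3.25.

Star A: p = 9.25 mas = 9.25×10^-3″ → d = 1/p = 108.1 pc
Star A: M = m − 5 log₁₀ d + 5 = 6.26 − 5·2.0339 + 5 = 1.091
Star B: M = m − 5 log₁₀ d + 5 = -0.72 − 5·0.8938 + 5 = -0.189
ΔM = M_A − M_B = 1.091 − (-0.189) = 1.280; smaller M is more luminous → Star B.
L ratio = 10^(0.4 |ΔM|) = 10^0.512 = 3.249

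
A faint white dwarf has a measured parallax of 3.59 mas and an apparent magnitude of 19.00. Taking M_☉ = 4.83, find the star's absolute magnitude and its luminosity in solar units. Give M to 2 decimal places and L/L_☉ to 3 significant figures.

M ≈ 11.78; L/L_☉ ≈ 1.67×10^-3

d = 1/p = 1000/3.59 mas = 278.6 pc
M = m − 5 log₁₀ d + 5 = 19.00 − 5·2.4449 + 5 = 11.775
M − M_☉ = 11.775 − 4.83 = 6.945
L/L_☉ = 10^(−0.4 × 6.945) = 1.667×10^-3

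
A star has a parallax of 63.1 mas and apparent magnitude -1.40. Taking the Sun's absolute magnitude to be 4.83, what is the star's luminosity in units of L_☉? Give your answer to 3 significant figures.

d = 1/p = 1000/63.1 mas = 15.85 pc
M = m − 5 log₁₀ d + 5 = -1.40 − 5·1.2000 + 5 = -2.400
M − M_☉ = -2.400 − 4.83 = -7.230
L/L_☉ = 10^(−0.4 × -7.230) = 779.7

L/L_☉ ≈ 780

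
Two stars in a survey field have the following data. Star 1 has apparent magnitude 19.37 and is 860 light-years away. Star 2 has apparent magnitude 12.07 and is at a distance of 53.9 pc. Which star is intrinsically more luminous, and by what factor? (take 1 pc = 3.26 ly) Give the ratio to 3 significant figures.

Star 2 is more luminous, by a factor of 34.7.

Star 1: d = 860 ly / 3.26 = 263.8 pc
Star 1: M = m − 5 log₁₀ d + 5 = 19.37 − 5·2.4213 + 5 = 12.264
Star 2: M = m − 5 log₁₀ d + 5 = 12.07 − 5·1.7316 + 5 = 8.412
ΔM = M_1 − M_2 = 12.264 − (8.412) = 3.852; smaller M is more luminous → Star 2.
L ratio = 10^(0.4 |ΔM|) = 10^1.541 = 34.72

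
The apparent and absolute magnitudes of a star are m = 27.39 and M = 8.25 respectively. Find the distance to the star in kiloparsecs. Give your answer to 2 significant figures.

μ = m − M = 19.140
m − M = 5 log₁₀ d − 5
log₁₀ d = (m − M)/5 + 1 = 4.8280
d = 10^4.8280 = 67300 pc
= 67.30 kpc

d ≈ 67 kpc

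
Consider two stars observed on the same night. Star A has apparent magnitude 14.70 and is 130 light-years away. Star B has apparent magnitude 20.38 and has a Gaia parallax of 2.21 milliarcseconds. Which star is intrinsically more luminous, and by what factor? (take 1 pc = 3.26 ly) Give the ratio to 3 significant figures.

Star A: d = 130 ly / 3.26 = 39.88 pc
Star A: M = m − 5 log₁₀ d + 5 = 14.70 − 5·1.6007 + 5 = 11.696
Star B: p = 2.21 mas = 2.21×10^-3″ → d = 1/p = 452.5 pc
Star B: M = m − 5 log₁₀ d + 5 = 20.38 − 5·2.6556 + 5 = 12.102
ΔM = M_A − M_B = 11.696 − (12.102) = -0.406; smaller M is more luminous → Star A.
L ratio = 10^(0.4 |ΔM|) = 10^0.162 = 1.453

Star A is more luminous, by a factor of 1.45.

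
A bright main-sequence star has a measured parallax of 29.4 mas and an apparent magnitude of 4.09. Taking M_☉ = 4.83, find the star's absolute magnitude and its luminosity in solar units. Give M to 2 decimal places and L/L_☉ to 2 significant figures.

M ≈ 1.43; L/L_☉ ≈ 23

d = 1/p = 1000/29.4 mas = 34.01 pc
M = m − 5 log₁₀ d + 5 = 4.09 − 5·1.5317 + 5 = 1.432
M − M_☉ = 1.432 − 4.83 = -3.398
L/L_☉ = 10^(−0.4 × -3.398) = 22.87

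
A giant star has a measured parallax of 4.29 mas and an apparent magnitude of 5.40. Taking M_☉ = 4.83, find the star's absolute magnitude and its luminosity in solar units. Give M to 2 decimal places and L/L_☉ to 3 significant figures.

M ≈ -1.44; L/L_☉ ≈ 321

d = 1/p = 1000/4.29 mas = 233.1 pc
M = m − 5 log₁₀ d + 5 = 5.40 − 5·2.3675 + 5 = -1.438
M − M_☉ = -1.438 − 4.83 = -6.268
L/L_☉ = 10^(−0.4 × -6.268) = 321.4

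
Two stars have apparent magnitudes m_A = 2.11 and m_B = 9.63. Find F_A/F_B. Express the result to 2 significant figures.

Δm = 2.11 − (9.63) = -7.52
Flux ratio = 10^(−0.4 Δm) = 10^(−0.4 × -7.52) = 10^3.008 = 1019

F_A/F_B ≈ 1000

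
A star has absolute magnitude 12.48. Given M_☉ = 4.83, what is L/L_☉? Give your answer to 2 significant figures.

L/L_☉ ≈ 8.7×10^-4

M − M_☉ = 12.48 − 4.83 = 7.650
L/L_☉ = 10^(−0.4 (M − M_☉)) = 10^-3.060 = 8.710×10^-4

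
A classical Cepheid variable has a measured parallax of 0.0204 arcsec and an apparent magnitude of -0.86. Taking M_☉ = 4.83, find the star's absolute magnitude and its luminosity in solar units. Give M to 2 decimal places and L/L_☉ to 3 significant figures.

M ≈ -4.31; L/L_☉ ≈ 4540

d = 1/p = 1/0.0204″ = 49.02 pc
M = m − 5 log₁₀ d + 5 = -0.86 − 5·1.6904 + 5 = -4.312
M − M_☉ = -4.312 − 4.83 = -9.142
L/L_☉ = 10^(−0.4 × -9.142) = 4537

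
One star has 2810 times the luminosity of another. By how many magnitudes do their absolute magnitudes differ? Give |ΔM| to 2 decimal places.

|ΔM| ≈ 8.62

Pogson: ΔM = −2.5 log₁₀(ratio) = −2.5 log₁₀(2810) = −2.5 × 3.4487 = -8.622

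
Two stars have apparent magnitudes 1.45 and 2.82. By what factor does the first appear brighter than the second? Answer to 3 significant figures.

3.53

Magnitude difference = -1.37
Flux ratio = 10^(−0.4 Δm) = 10^(−0.4 × -1.37) = 10^0.548 = 3.532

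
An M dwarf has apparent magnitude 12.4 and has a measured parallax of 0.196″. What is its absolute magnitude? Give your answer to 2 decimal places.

M ≈ 13.86

d = 1/p = 1/0.196″ = 5.102 pc
5 log₁₀(d/10 pc) = 5 log₁₀(5.102) − 5 = -1.461
M = m − 5 log₁₀(d/10) = 12.4 + 1.461 = 13.861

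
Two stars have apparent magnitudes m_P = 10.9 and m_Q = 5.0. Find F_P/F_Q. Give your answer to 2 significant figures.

Magnitude difference = 5.9
Flux ratio = 10^(−0.4 Δm) = 10^(−0.4 × 5.9) = 10^-2.360 = 4.365×10^-3

F_P/F_Q ≈ 4.4×10^-3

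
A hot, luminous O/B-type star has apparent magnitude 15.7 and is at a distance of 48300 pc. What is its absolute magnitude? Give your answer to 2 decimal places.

M ≈ -2.72

5 log₁₀(d/10 pc) = 5 log₁₀(48300) − 5 = 18.420
M = m − 5 log₁₀(d/10) = 15.7 − 18.420 = -2.720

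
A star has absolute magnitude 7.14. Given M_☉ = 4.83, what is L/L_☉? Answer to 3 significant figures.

L/L_☉ ≈ 0.119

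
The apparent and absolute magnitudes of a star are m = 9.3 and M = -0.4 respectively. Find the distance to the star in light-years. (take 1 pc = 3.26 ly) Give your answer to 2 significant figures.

μ = m − M = 9.700
m − M = 5 log₁₀ d − 5
log₁₀ d = (m − M)/5 + 1 = 2.9400
d = 10^2.9400 = 871.0 pc
= 2839 ly

d ≈ 2800 ly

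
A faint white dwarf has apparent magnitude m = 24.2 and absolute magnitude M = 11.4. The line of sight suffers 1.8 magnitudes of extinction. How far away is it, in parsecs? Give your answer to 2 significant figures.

d ≈ 1600 pc

m − M = 5 log₁₀(d/10 pc) + A  ⇒  24.2 − (11.4) − 1.8 = 5 log₁₀(d/10)
11.000 = 5 log₁₀(d/10)
log₁₀ d = (m − M − A)/5 + 1 = 3.2000
d = 10^3.2000 = 1585 pc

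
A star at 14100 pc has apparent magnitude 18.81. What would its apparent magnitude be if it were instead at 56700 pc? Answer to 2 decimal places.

m ≈ 21.83

Flux ∝ 1/d², so Δm = 5 log₁₀(d₂/d₁) = 5 log₁₀(56700/14100) = 3.022
m₂ = m₁ + Δm = 18.81 + (3.022) = 21.832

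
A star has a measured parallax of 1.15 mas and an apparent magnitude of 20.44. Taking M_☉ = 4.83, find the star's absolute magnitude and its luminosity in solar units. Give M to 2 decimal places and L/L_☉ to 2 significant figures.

M ≈ 10.74; L/L_☉ ≈ 4.3×10^-3

d = 1/p = 1000/1.15 mas = 869.6 pc
M = m − 5 log₁₀ d + 5 = 20.44 − 5·2.9393 + 5 = 10.743
M − M_☉ = 10.743 − 4.83 = 5.913
L/L_☉ = 10^(−0.4 × 5.913) = 4.311×10^-3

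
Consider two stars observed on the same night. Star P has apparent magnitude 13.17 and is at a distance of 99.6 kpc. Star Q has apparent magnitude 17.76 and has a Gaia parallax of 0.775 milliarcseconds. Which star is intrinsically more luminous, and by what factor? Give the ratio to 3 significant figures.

Star P: d = 99.6 kpc = 99600 pc
Star P: M = m − 5 log₁₀ d + 5 = 13.17 − 5·4.9983 + 5 = -6.821
Star Q: p = 0.775 mas = 7.75×10^-4″ → d = 1/p = 1290 pc
Star Q: M = m − 5 log₁₀ d + 5 = 17.76 − 5·3.1107 + 5 = 7.207
ΔM = M_P − M_Q = -6.821 − (7.207) = -14.028; smaller M is more luminous → Star P.
L ratio = 10^(0.4 |ΔM|) = 10^5.611 = 408400

Star P is more luminous, by a factor of 408000.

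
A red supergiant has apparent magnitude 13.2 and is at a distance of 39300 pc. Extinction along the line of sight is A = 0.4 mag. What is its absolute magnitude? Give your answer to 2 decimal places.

M ≈ -5.17

5 log₁₀(d/10 pc) = 5 log₁₀(39300) − 5 = 17.972
M = m − 5 log₁₀(d/10) − A = 13.2 − 17.972 − 0.4 = -5.172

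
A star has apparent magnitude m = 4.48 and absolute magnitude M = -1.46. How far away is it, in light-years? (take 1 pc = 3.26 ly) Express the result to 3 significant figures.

d ≈ 503 ly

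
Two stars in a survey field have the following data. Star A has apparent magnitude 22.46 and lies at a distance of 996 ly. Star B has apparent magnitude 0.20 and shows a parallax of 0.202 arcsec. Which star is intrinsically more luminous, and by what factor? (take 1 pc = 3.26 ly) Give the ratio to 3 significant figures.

Star A: d = 996 ly / 3.26 = 305.5 pc
Star A: M = m − 5 log₁₀ d + 5 = 22.46 − 5·2.4850 + 5 = 15.035
Star B: d = 1/p = 1/0.202″ = 4.950 pc
Star B: M = m − 5 log₁₀ d + 5 = 0.20 − 5·0.6946 + 5 = 1.727
ΔM = M_A − M_B = 15.035 − (1.727) = 13.308; smaller M is more luminous → Star B.
L ratio = 10^(0.4 |ΔM|) = 10^5.323 = 210500

Star B is more luminous, by a factor of 210000.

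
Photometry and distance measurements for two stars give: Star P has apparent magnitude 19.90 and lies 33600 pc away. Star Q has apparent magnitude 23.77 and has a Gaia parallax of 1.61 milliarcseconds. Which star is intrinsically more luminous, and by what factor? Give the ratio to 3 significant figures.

Star P: M = m − 5 log₁₀ d + 5 = 19.90 − 5·4.5263 + 5 = 2.268
Star Q: p = 1.61 mas = 1.61×10^-3″ → d = 1/p = 621.1 pc
Star Q: M = m − 5 log₁₀ d + 5 = 23.77 − 5·2.7932 + 5 = 14.804
ΔM = M_P − M_Q = 2.268 − (14.804) = -12.536; smaller M is more luminous → Star P.
L ratio = 10^(0.4 |ΔM|) = 10^5.014 = 103400

Star P is more luminous, by a factor of 103000.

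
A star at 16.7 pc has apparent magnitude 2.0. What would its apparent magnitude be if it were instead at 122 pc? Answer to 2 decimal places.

Flux ∝ 1/d², so Δm = 5 log₁₀(d₂/d₁) = 5 log₁₀(122/16.7) = 4.318
m₂ = m₁ + Δm = 2.0 + (4.318) = 6.318

m ≈ 6.32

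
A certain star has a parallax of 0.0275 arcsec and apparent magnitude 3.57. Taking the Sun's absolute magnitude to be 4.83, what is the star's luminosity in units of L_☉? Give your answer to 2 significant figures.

L/L_☉ ≈ 42

d = 1/p = 1/0.0275″ = 36.36 pc
M = m − 5 log₁₀ d + 5 = 3.57 − 5·1.5607 + 5 = 0.767
M − M_☉ = 0.767 − 4.83 = -4.063
L/L_☉ = 10^(−0.4 × -4.063) = 42.20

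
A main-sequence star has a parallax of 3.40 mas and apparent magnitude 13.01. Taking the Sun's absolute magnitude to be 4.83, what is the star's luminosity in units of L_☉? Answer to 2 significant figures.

d = 1/p = 1000/3.40 mas = 294.1 pc
M = m − 5 log₁₀ d + 5 = 13.01 − 5·2.4685 + 5 = 5.667
M − M_☉ = 5.667 − 4.83 = 0.837
L/L_☉ = 10^(−0.4 × 0.837) = 0.4624

L/L_☉ ≈ 0.46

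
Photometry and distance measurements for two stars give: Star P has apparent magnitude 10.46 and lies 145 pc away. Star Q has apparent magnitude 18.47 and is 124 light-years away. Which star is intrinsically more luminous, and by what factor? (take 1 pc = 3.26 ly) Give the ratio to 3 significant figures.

Star P is more luminous, by a factor of 23200.

Star P: M = m − 5 log₁₀ d + 5 = 10.46 − 5·2.1614 + 5 = 4.653
Star Q: d = 124 ly / 3.26 = 38.04 pc
Star Q: M = m − 5 log₁₀ d + 5 = 18.47 − 5·1.5802 + 5 = 15.569
ΔM = M_P − M_Q = 4.653 − (15.569) = -10.916; smaller M is more luminous → Star P.
L ratio = 10^(0.4 |ΔM|) = 10^4.366 = 23240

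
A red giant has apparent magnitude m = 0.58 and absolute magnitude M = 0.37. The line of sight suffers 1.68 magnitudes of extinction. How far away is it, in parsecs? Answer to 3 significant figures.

d ≈ 5.08 pc

m − M = 5 log₁₀(d/10 pc) + A  ⇒  0.58 − (0.37) − 1.68 = 5 log₁₀(d/10)
-1.470 = 5 log₁₀(d/10)
log₁₀ d = (m − M − A)/5 + 1 = 0.7060
d = 10^0.7060 = 5.082 pc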